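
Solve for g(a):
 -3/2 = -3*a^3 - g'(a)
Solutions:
 g(a) = C1 - 3*a^4/4 + 3*a/2


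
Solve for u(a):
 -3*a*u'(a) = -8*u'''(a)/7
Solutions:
 u(a) = C1 + Integral(C2*airyai(21^(1/3)*a/2) + C3*airybi(21^(1/3)*a/2), a)


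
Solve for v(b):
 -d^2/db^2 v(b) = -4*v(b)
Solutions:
 v(b) = C1*exp(-2*b) + C2*exp(2*b)


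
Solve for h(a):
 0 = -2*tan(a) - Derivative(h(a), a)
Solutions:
 h(a) = C1 + 2*log(cos(a))


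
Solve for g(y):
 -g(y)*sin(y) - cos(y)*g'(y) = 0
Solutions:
 g(y) = C1*cos(y)


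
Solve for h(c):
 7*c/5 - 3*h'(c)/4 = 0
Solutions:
 h(c) = C1 + 14*c^2/15


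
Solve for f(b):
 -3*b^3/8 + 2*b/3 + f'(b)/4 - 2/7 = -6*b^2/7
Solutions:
 f(b) = C1 + 3*b^4/8 - 8*b^3/7 - 4*b^2/3 + 8*b/7


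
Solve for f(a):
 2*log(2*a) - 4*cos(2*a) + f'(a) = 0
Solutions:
 f(a) = C1 - 2*a*log(a) - 2*a*log(2) + 2*a + 2*sin(2*a)


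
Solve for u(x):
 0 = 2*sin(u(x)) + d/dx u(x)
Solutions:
 u(x) = -acos((-C1 - exp(4*x))/(C1 - exp(4*x))) + 2*pi
 u(x) = acos((-C1 - exp(4*x))/(C1 - exp(4*x)))


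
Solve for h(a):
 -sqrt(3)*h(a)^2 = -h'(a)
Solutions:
 h(a) = -1/(C1 + sqrt(3)*a)


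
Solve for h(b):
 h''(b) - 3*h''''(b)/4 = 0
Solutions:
 h(b) = C1 + C2*b + C3*exp(-2*sqrt(3)*b/3) + C4*exp(2*sqrt(3)*b/3)


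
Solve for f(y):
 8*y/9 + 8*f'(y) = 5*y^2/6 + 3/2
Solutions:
 f(y) = C1 + 5*y^3/144 - y^2/18 + 3*y/16


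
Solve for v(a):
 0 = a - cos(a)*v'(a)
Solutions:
 v(a) = C1 + Integral(a/cos(a), a)


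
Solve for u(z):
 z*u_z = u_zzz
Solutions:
 u(z) = C1 + Integral(C2*airyai(z) + C3*airybi(z), z)


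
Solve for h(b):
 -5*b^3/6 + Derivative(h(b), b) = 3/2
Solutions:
 h(b) = C1 + 5*b^4/24 + 3*b/2


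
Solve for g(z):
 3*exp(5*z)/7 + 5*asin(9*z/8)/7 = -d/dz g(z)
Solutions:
 g(z) = C1 - 5*z*asin(9*z/8)/7 - 5*sqrt(64 - 81*z^2)/63 - 3*exp(5*z)/35


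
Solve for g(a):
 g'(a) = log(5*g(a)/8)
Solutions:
 Integral(1/(-log(_y) - log(5) + 3*log(2)), (_y, g(a))) = C1 - a


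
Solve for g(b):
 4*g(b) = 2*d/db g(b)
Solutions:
 g(b) = C1*exp(2*b)


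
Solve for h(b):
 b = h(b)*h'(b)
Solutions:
 h(b) = -sqrt(C1 + b^2)
 h(b) = sqrt(C1 + b^2)


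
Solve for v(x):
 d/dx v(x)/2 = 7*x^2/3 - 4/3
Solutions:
 v(x) = C1 + 14*x^3/9 - 8*x/3


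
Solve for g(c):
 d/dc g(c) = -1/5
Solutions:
 g(c) = C1 - c/5


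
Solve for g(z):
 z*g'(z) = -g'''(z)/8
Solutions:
 g(z) = C1 + Integral(C2*airyai(-2*z) + C3*airybi(-2*z), z)


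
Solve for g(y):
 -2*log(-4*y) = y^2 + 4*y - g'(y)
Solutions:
 g(y) = C1 + y^3/3 + 2*y^2 + 2*y*log(-y) + 2*y*(-1 + 2*log(2))


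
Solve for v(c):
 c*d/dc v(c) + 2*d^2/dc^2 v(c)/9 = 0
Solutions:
 v(c) = C1 + C2*erf(3*c/2)


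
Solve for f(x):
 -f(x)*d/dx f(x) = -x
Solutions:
 f(x) = -sqrt(C1 + x^2)
 f(x) = sqrt(C1 + x^2)


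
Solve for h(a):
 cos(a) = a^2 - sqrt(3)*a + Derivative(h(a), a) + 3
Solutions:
 h(a) = C1 - a^3/3 + sqrt(3)*a^2/2 - 3*a + sin(a)


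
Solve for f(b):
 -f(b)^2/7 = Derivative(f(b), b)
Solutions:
 f(b) = 7/(C1 + b)


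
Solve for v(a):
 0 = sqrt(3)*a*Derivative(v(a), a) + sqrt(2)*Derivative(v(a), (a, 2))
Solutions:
 v(a) = C1 + C2*erf(6^(1/4)*a/2)


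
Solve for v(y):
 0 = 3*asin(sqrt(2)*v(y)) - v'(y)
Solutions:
 Integral(1/asin(sqrt(2)*_y), (_y, v(y))) = C1 + 3*y


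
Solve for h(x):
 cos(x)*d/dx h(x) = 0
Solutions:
 h(x) = C1


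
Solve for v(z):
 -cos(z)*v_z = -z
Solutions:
 v(z) = C1 + Integral(z/cos(z), z)


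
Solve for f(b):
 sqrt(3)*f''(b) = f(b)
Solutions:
 f(b) = C1*exp(-3^(3/4)*b/3) + C2*exp(3^(3/4)*b/3)


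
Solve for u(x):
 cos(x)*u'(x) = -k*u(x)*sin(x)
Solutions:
 u(x) = C1*exp(k*log(cos(x)))


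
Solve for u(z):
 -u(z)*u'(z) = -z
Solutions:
 u(z) = -sqrt(C1 + z^2)
 u(z) = sqrt(C1 + z^2)


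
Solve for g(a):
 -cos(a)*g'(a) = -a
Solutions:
 g(a) = C1 + Integral(a/cos(a), a)


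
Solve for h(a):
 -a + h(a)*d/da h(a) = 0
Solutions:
 h(a) = -sqrt(C1 + a^2)
 h(a) = sqrt(C1 + a^2)


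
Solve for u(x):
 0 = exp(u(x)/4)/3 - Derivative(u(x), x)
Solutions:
 u(x) = 4*log(-1/(C1 + x)) + 4*log(12)


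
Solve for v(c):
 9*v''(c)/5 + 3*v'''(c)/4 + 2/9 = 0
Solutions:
 v(c) = C1 + C2*c + C3*exp(-12*c/5) - 5*c^2/81


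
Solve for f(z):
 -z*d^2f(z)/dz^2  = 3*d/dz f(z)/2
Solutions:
 f(z) = C1 + C2/sqrt(z)


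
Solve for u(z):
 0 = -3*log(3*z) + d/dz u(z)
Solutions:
 u(z) = C1 + 3*z*log(z) - 3*z + z*log(27)


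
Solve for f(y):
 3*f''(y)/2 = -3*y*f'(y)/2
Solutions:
 f(y) = C1 + C2*erf(sqrt(2)*y/2)


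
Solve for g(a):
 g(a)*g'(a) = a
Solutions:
 g(a) = -sqrt(C1 + a^2)
 g(a) = sqrt(C1 + a^2)


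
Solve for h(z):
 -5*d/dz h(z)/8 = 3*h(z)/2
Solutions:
 h(z) = C1*exp(-12*z/5)


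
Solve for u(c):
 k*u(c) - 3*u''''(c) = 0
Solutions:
 u(c) = C1*exp(-3^(3/4)*c*k^(1/4)/3) + C2*exp(3^(3/4)*c*k^(1/4)/3) + C3*exp(-3^(3/4)*I*c*k^(1/4)/3) + C4*exp(3^(3/4)*I*c*k^(1/4)/3)


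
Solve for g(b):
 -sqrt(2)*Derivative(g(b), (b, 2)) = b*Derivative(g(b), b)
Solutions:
 g(b) = C1 + C2*erf(2^(1/4)*b/2)


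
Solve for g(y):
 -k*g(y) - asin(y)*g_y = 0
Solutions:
 g(y) = C1*exp(-k*Integral(1/asin(y), y))


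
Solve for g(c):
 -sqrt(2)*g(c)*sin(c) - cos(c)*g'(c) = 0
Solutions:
 g(c) = C1*cos(c)^(sqrt(2))


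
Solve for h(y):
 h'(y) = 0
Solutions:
 h(y) = C1


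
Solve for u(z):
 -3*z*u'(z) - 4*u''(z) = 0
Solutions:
 u(z) = C1 + C2*erf(sqrt(6)*z/4)


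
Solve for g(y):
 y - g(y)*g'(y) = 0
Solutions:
 g(y) = -sqrt(C1 + y^2)
 g(y) = sqrt(C1 + y^2)


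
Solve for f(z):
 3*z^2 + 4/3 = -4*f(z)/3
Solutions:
 f(z) = -9*z^2/4 - 1


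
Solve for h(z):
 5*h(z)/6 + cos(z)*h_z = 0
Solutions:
 h(z) = C1*(sin(z) - 1)^(5/12)/(sin(z) + 1)^(5/12)


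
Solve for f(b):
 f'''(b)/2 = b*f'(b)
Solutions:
 f(b) = C1 + Integral(C2*airyai(2^(1/3)*b) + C3*airybi(2^(1/3)*b), b)


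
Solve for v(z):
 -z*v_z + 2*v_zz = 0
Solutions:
 v(z) = C1 + C2*erfi(z/2)


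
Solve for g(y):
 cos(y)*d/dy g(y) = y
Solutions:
 g(y) = C1 + Integral(y/cos(y), y)


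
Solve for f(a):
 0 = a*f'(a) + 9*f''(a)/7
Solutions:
 f(a) = C1 + C2*erf(sqrt(14)*a/6)


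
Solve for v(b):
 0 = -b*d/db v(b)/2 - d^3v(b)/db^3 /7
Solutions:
 v(b) = C1 + Integral(C2*airyai(-2^(2/3)*7^(1/3)*b/2) + C3*airybi(-2^(2/3)*7^(1/3)*b/2), b)


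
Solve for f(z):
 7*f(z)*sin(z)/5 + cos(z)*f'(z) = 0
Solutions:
 f(z) = C1*cos(z)^(7/5)


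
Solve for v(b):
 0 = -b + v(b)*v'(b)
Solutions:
 v(b) = -sqrt(C1 + b^2)
 v(b) = sqrt(C1 + b^2)


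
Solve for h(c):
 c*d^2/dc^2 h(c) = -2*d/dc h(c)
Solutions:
 h(c) = C1 + C2/c


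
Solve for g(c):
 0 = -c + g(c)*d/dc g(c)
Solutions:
 g(c) = -sqrt(C1 + c^2)
 g(c) = sqrt(C1 + c^2)


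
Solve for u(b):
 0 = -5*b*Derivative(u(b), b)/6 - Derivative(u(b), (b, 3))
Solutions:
 u(b) = C1 + Integral(C2*airyai(-5^(1/3)*6^(2/3)*b/6) + C3*airybi(-5^(1/3)*6^(2/3)*b/6), b)


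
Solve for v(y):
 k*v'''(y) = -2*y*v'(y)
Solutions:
 v(y) = C1 + Integral(C2*airyai(2^(1/3)*y*(-1/k)^(1/3)) + C3*airybi(2^(1/3)*y*(-1/k)^(1/3)), y)


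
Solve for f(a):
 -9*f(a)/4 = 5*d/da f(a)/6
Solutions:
 f(a) = C1*exp(-27*a/10)


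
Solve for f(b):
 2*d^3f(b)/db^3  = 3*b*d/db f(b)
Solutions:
 f(b) = C1 + Integral(C2*airyai(2^(2/3)*3^(1/3)*b/2) + C3*airybi(2^(2/3)*3^(1/3)*b/2), b)


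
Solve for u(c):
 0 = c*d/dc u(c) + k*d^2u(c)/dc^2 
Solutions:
 u(c) = C1 + C2*sqrt(k)*erf(sqrt(2)*c*sqrt(1/k)/2)


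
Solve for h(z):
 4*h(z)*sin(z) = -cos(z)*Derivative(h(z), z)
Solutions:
 h(z) = C1*cos(z)^4


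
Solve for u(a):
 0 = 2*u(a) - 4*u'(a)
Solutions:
 u(a) = C1*exp(a/2)


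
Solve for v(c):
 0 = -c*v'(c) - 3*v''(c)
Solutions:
 v(c) = C1 + C2*erf(sqrt(6)*c/6)


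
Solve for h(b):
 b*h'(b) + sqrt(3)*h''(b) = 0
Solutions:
 h(b) = C1 + C2*erf(sqrt(2)*3^(3/4)*b/6)


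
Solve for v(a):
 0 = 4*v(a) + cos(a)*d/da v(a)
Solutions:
 v(a) = C1*(sin(a)^2 - 2*sin(a) + 1)/(sin(a)^2 + 2*sin(a) + 1)


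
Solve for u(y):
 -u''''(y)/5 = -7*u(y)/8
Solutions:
 u(y) = C1*exp(-70^(1/4)*y/2) + C2*exp(70^(1/4)*y/2) + C3*sin(70^(1/4)*y/2) + C4*cos(70^(1/4)*y/2)


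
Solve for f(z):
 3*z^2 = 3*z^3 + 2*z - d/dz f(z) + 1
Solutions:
 f(z) = C1 + 3*z^4/4 - z^3 + z^2 + z


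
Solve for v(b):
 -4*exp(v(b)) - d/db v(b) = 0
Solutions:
 v(b) = log(1/(C1 + 4*b))


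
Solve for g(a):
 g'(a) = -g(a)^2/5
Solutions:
 g(a) = 5/(C1 + a)


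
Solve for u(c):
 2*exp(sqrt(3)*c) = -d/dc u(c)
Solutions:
 u(c) = C1 - 2*sqrt(3)*exp(sqrt(3)*c)/3


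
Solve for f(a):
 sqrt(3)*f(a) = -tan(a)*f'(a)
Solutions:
 f(a) = C1/sin(a)^(sqrt(3))


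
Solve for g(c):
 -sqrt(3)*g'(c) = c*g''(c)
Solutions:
 g(c) = C1 + C2*c^(1 - sqrt(3))


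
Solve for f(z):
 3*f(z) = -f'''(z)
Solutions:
 f(z) = C3*exp(-3^(1/3)*z) + (C1*sin(3^(5/6)*z/2) + C2*cos(3^(5/6)*z/2))*exp(3^(1/3)*z/2)


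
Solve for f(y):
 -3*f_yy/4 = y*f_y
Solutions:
 f(y) = C1 + C2*erf(sqrt(6)*y/3)


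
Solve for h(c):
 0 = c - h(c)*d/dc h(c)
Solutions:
 h(c) = -sqrt(C1 + c^2)
 h(c) = sqrt(C1 + c^2)


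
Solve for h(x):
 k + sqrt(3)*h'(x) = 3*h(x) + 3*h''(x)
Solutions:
 h(x) = k/3 + (C1*sin(sqrt(33)*x/6) + C2*cos(sqrt(33)*x/6))*exp(sqrt(3)*x/6)


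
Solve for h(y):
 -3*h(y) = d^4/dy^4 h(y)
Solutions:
 h(y) = (C1*sin(sqrt(2)*3^(1/4)*y/2) + C2*cos(sqrt(2)*3^(1/4)*y/2))*exp(-sqrt(2)*3^(1/4)*y/2) + (C3*sin(sqrt(2)*3^(1/4)*y/2) + C4*cos(sqrt(2)*3^(1/4)*y/2))*exp(sqrt(2)*3^(1/4)*y/2)


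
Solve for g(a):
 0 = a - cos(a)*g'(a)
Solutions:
 g(a) = C1 + Integral(a/cos(a), a)


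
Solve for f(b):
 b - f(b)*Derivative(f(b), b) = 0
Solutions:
 f(b) = -sqrt(C1 + b^2)
 f(b) = sqrt(C1 + b^2)


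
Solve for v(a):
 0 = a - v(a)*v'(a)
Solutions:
 v(a) = -sqrt(C1 + a^2)
 v(a) = sqrt(C1 + a^2)


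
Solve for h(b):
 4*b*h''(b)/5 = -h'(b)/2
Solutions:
 h(b) = C1 + C2*b^(3/8)


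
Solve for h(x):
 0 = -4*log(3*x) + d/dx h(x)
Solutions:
 h(x) = C1 + 4*x*log(x) - 4*x + x*log(81)


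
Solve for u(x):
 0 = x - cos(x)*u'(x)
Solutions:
 u(x) = C1 + Integral(x/cos(x), x)


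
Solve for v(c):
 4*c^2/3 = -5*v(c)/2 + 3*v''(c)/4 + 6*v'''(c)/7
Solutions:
 v(c) = C1*exp(-c*(7*7^(2/3)/(24*sqrt(13910) + 2831)^(1/3) + 14 + 7^(1/3)*(24*sqrt(13910) + 2831)^(1/3))/48)*sin(sqrt(3)*7^(1/3)*c*(-(24*sqrt(13910) + 2831)^(1/3) + 7*7^(1/3)/(24*sqrt(13910) + 2831)^(1/3))/48) + C2*exp(-c*(7*7^(2/3)/(24*sqrt(13910) + 2831)^(1/3) + 14 + 7^(1/3)*(24*sqrt(13910) + 2831)^(1/3))/48)*cos(sqrt(3)*7^(1/3)*c*(-(24*sqrt(13910) + 2831)^(1/3) + 7*7^(1/3)/(24*sqrt(13910) + 2831)^(1/3))/48) + C3*exp(c*(-7 + 7*7^(2/3)/(24*sqrt(13910) + 2831)^(1/3) + 7^(1/3)*(24*sqrt(13910) + 2831)^(1/3))/24) - 8*c^2/15 - 8/25


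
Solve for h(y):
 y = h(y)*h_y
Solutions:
 h(y) = -sqrt(C1 + y^2)
 h(y) = sqrt(C1 + y^2)


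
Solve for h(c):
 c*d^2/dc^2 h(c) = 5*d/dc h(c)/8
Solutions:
 h(c) = C1 + C2*c^(13/8)


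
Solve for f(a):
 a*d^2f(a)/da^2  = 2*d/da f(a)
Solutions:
 f(a) = C1 + C2*a^3


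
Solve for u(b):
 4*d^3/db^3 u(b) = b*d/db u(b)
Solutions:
 u(b) = C1 + Integral(C2*airyai(2^(1/3)*b/2) + C3*airybi(2^(1/3)*b/2), b)


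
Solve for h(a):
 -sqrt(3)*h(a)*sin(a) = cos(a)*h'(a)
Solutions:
 h(a) = C1*cos(a)^(sqrt(3))


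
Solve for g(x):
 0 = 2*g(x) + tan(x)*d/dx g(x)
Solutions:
 g(x) = C1/sin(x)^2


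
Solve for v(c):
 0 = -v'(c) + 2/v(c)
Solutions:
 v(c) = -sqrt(C1 + 4*c)
 v(c) = sqrt(C1 + 4*c)


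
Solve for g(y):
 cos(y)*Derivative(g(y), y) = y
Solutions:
 g(y) = C1 + Integral(y/cos(y), y)


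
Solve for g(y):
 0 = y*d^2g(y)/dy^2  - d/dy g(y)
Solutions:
 g(y) = C1 + C2*y^2


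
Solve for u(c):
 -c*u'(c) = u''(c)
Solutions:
 u(c) = C1 + C2*erf(sqrt(2)*c/2)


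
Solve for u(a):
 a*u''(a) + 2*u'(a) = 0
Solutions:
 u(a) = C1 + C2/a


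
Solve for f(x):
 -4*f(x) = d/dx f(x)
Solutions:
 f(x) = C1*exp(-4*x)


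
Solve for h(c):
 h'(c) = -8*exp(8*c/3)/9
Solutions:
 h(c) = C1 - exp(8*c/3)/3


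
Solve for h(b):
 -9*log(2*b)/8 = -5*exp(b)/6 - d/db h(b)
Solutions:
 h(b) = C1 + 9*b*log(b)/8 + 9*b*(-1 + log(2))/8 - 5*exp(b)/6


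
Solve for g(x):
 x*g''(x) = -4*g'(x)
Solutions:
 g(x) = C1 + C2/x^3


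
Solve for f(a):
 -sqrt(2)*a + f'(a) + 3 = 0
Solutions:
 f(a) = C1 + sqrt(2)*a^2/2 - 3*a


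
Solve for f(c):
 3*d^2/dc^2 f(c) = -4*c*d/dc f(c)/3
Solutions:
 f(c) = C1 + C2*erf(sqrt(2)*c/3)


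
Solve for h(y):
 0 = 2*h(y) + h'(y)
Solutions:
 h(y) = C1*exp(-2*y)


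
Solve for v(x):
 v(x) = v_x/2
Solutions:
 v(x) = C1*exp(2*x)


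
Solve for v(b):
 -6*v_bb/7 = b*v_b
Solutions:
 v(b) = C1 + C2*erf(sqrt(21)*b/6)


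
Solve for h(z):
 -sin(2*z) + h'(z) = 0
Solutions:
 h(z) = C1 - cos(2*z)/2


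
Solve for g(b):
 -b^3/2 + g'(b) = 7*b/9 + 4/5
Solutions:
 g(b) = C1 + b^4/8 + 7*b^2/18 + 4*b/5


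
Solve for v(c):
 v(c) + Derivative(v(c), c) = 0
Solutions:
 v(c) = C1*exp(-c)


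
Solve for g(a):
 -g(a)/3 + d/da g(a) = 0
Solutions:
 g(a) = C1*exp(a/3)


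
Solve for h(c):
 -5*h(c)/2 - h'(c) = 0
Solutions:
 h(c) = C1*exp(-5*c/2)


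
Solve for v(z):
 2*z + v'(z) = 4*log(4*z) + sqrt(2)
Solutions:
 v(z) = C1 - z^2 + 4*z*log(z) - 4*z + sqrt(2)*z + z*log(256)


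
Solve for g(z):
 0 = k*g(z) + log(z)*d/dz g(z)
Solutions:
 g(z) = C1*exp(-k*li(z))


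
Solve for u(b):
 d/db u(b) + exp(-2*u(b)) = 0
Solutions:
 u(b) = log(-sqrt(C1 - 2*b))
 u(b) = log(C1 - 2*b)/2


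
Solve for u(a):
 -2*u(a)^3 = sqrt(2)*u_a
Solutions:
 u(a) = -sqrt(2)*sqrt(-1/(C1 - sqrt(2)*a))/2
 u(a) = sqrt(2)*sqrt(-1/(C1 - sqrt(2)*a))/2


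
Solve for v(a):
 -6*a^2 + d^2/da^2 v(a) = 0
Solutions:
 v(a) = C1 + C2*a + a^4/2


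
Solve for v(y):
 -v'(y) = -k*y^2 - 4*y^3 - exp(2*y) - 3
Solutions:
 v(y) = C1 + k*y^3/3 + y^4 + 3*y + exp(2*y)/2


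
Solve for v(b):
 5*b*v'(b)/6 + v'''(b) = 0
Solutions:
 v(b) = C1 + Integral(C2*airyai(-5^(1/3)*6^(2/3)*b/6) + C3*airybi(-5^(1/3)*6^(2/3)*b/6), b)


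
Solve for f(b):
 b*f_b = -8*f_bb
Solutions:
 f(b) = C1 + C2*erf(b/4)


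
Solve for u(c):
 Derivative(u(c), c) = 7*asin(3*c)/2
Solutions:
 u(c) = C1 + 7*c*asin(3*c)/2 + 7*sqrt(1 - 9*c^2)/6


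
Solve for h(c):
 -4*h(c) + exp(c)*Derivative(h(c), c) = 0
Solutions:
 h(c) = C1*exp(-4*exp(-c))


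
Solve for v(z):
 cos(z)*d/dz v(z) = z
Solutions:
 v(z) = C1 + Integral(z/cos(z), z)


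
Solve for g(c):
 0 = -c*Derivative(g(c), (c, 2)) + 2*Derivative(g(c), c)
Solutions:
 g(c) = C1 + C2*c^3


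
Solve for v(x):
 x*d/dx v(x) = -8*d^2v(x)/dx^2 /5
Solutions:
 v(x) = C1 + C2*erf(sqrt(5)*x/4)


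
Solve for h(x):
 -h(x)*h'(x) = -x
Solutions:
 h(x) = -sqrt(C1 + x^2)
 h(x) = sqrt(C1 + x^2)


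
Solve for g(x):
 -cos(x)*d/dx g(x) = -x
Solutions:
 g(x) = C1 + Integral(x/cos(x), x)


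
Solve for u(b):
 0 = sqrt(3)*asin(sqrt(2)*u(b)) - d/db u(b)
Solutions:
 Integral(1/asin(sqrt(2)*_y), (_y, u(b))) = C1 + sqrt(3)*b


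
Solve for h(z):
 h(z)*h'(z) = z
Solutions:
 h(z) = -sqrt(C1 + z^2)
 h(z) = sqrt(C1 + z^2)


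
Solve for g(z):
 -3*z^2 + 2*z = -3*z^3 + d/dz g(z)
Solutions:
 g(z) = C1 + 3*z^4/4 - z^3 + z^2


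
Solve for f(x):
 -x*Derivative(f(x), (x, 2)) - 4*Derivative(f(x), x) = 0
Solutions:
 f(x) = C1 + C2/x^3


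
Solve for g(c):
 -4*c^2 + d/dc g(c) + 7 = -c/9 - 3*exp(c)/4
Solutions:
 g(c) = C1 + 4*c^3/3 - c^2/18 - 7*c - 3*exp(c)/4


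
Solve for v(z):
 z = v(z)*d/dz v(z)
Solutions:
 v(z) = -sqrt(C1 + z^2)
 v(z) = sqrt(C1 + z^2)


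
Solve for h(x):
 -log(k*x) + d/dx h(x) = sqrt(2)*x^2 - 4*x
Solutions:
 h(x) = C1 + sqrt(2)*x^3/3 - 2*x^2 + x*log(k*x) - x


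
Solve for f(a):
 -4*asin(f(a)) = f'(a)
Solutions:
 Integral(1/asin(_y), (_y, f(a))) = C1 - 4*a


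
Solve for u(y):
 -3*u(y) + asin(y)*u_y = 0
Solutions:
 u(y) = C1*exp(3*Integral(1/asin(y), y))


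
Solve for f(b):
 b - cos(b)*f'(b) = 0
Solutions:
 f(b) = C1 + Integral(b/cos(b), b)


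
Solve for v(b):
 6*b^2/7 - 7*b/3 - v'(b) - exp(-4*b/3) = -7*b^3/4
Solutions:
 v(b) = C1 + 7*b^4/16 + 2*b^3/7 - 7*b^2/6 + 3*exp(-4*b/3)/4


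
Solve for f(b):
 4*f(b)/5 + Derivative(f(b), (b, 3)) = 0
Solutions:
 f(b) = C3*exp(-10^(2/3)*b/5) + (C1*sin(10^(2/3)*sqrt(3)*b/10) + C2*cos(10^(2/3)*sqrt(3)*b/10))*exp(10^(2/3)*b/10)


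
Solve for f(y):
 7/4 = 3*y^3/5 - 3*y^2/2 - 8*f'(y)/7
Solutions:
 f(y) = C1 + 21*y^4/160 - 7*y^3/16 - 49*y/32


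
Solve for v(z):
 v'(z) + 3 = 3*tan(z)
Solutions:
 v(z) = C1 - 3*z - 3*log(cos(z))


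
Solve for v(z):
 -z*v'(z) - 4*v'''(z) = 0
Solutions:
 v(z) = C1 + Integral(C2*airyai(-2^(1/3)*z/2) + C3*airybi(-2^(1/3)*z/2), z)


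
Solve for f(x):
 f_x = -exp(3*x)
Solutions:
 f(x) = C1 - exp(3*x)/3


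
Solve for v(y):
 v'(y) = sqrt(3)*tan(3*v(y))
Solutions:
 v(y) = -asin(C1*exp(3*sqrt(3)*y))/3 + pi/3
 v(y) = asin(C1*exp(3*sqrt(3)*y))/3


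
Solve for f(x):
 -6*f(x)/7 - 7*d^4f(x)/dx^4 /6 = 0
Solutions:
 f(x) = (C1*sin(sqrt(21)*x/7) + C2*cos(sqrt(21)*x/7))*exp(-sqrt(21)*x/7) + (C3*sin(sqrt(21)*x/7) + C4*cos(sqrt(21)*x/7))*exp(sqrt(21)*x/7)


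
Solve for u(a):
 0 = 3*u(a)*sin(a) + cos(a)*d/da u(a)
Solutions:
 u(a) = C1*cos(a)^3


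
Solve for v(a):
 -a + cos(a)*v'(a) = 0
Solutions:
 v(a) = C1 + Integral(a/cos(a), a)


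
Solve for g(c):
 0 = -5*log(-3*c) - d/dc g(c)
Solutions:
 g(c) = C1 - 5*c*log(-c) + 5*c*(1 - log(3))


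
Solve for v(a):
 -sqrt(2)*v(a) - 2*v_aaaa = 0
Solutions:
 v(a) = (C1*sin(2^(3/8)*a/2) + C2*cos(2^(3/8)*a/2))*exp(-2^(3/8)*a/2) + (C3*sin(2^(3/8)*a/2) + C4*cos(2^(3/8)*a/2))*exp(2^(3/8)*a/2)


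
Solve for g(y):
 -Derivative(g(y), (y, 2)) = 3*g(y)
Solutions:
 g(y) = C1*sin(sqrt(3)*y) + C2*cos(sqrt(3)*y)


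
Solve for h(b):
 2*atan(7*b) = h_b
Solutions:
 h(b) = C1 + 2*b*atan(7*b) - log(49*b^2 + 1)/7


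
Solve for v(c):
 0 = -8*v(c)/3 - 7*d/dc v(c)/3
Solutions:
 v(c) = C1*exp(-8*c/7)


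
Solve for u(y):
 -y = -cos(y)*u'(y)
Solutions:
 u(y) = C1 + Integral(y/cos(y), y)


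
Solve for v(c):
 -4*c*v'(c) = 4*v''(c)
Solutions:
 v(c) = C1 + C2*erf(sqrt(2)*c/2)


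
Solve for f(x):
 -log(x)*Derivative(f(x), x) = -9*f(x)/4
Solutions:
 f(x) = C1*exp(9*li(x)/4)


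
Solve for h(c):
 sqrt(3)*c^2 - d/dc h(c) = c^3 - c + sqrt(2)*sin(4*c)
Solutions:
 h(c) = C1 - c^4/4 + sqrt(3)*c^3/3 + c^2/2 + sqrt(2)*cos(4*c)/4


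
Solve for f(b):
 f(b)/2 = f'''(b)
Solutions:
 f(b) = C3*exp(2^(2/3)*b/2) + (C1*sin(2^(2/3)*sqrt(3)*b/4) + C2*cos(2^(2/3)*sqrt(3)*b/4))*exp(-2^(2/3)*b/4)


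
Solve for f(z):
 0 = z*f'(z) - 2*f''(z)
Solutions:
 f(z) = C1 + C2*erfi(z/2)


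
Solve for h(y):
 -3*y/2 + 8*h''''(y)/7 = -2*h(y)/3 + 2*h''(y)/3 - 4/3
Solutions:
 h(y) = 9*y/4 + (C1*sin(sqrt(2)*3^(3/4)*7^(1/4)*y*sin(atan(sqrt(287)/7)/2)/6) + C2*cos(sqrt(2)*3^(3/4)*7^(1/4)*y*sin(atan(sqrt(287)/7)/2)/6))*exp(-sqrt(2)*3^(3/4)*7^(1/4)*y*cos(atan(sqrt(287)/7)/2)/6) + (C3*sin(sqrt(2)*3^(3/4)*7^(1/4)*y*sin(atan(sqrt(287)/7)/2)/6) + C4*cos(sqrt(2)*3^(3/4)*7^(1/4)*y*sin(atan(sqrt(287)/7)/2)/6))*exp(sqrt(2)*3^(3/4)*7^(1/4)*y*cos(atan(sqrt(287)/7)/2)/6) - 2


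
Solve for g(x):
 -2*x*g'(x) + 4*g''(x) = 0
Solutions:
 g(x) = C1 + C2*erfi(x/2)


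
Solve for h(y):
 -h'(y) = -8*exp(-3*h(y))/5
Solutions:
 h(y) = log(C1 + 24*y/5)/3
 h(y) = log((-1 - sqrt(3)*I)*(C1 + 24*y/5)^(1/3)/2)
 h(y) = log((-1 + sqrt(3)*I)*(C1 + 24*y/5)^(1/3)/2)


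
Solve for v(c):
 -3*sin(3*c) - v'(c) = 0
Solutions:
 v(c) = C1 + cos(3*c)


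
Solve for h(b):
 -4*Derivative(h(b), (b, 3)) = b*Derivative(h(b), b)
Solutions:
 h(b) = C1 + Integral(C2*airyai(-2^(1/3)*b/2) + C3*airybi(-2^(1/3)*b/2), b)


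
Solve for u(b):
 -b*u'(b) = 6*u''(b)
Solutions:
 u(b) = C1 + C2*erf(sqrt(3)*b/6)


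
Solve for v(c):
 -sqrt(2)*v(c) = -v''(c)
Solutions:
 v(c) = C1*exp(-2^(1/4)*c) + C2*exp(2^(1/4)*c)


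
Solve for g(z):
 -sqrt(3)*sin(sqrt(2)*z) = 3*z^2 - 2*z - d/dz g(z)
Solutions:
 g(z) = C1 + z^3 - z^2 - sqrt(6)*cos(sqrt(2)*z)/2


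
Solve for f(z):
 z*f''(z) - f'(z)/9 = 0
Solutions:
 f(z) = C1 + C2*z^(10/9)


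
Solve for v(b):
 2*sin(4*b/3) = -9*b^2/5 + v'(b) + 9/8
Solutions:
 v(b) = C1 + 3*b^3/5 - 9*b/8 - 3*cos(4*b/3)/2


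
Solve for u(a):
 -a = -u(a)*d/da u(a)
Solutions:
 u(a) = -sqrt(C1 + a^2)
 u(a) = sqrt(C1 + a^2)


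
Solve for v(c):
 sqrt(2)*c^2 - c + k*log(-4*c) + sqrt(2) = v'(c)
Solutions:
 v(c) = C1 + sqrt(2)*c^3/3 - c^2/2 + c*k*log(-c) + c*(-k + 2*k*log(2) + sqrt(2))


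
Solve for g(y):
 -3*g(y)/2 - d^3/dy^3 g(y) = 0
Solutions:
 g(y) = C3*exp(-2^(2/3)*3^(1/3)*y/2) + (C1*sin(2^(2/3)*3^(5/6)*y/4) + C2*cos(2^(2/3)*3^(5/6)*y/4))*exp(2^(2/3)*3^(1/3)*y/4)


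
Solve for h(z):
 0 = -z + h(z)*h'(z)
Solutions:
 h(z) = -sqrt(C1 + z^2)
 h(z) = sqrt(C1 + z^2)


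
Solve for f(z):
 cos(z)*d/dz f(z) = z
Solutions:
 f(z) = C1 + Integral(z/cos(z), z)


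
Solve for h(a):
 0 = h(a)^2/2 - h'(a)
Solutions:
 h(a) = -2/(C1 + a)


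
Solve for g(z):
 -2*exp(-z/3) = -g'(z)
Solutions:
 g(z) = C1 - 6*exp(-z/3)


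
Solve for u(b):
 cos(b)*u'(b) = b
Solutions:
 u(b) = C1 + Integral(b/cos(b), b)


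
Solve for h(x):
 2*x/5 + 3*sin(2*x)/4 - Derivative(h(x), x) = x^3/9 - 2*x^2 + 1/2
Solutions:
 h(x) = C1 - x^4/36 + 2*x^3/3 + x^2/5 - x/2 - 3*cos(2*x)/8


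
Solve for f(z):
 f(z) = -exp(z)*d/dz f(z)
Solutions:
 f(z) = C1*exp(exp(-z))


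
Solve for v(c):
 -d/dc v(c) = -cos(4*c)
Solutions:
 v(c) = C1 + sin(4*c)/4


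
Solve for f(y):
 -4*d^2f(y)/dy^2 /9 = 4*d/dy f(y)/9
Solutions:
 f(y) = C1 + C2*exp(-y)


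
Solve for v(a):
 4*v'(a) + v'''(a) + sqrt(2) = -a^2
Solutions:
 v(a) = C1 + C2*sin(2*a) + C3*cos(2*a) - a^3/12 - sqrt(2)*a/4 + a/8


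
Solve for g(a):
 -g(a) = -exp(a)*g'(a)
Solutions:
 g(a) = C1*exp(-exp(-a))


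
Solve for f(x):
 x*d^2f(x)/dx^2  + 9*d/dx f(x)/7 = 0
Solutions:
 f(x) = C1 + C2/x^(2/7)


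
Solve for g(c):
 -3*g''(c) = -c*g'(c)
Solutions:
 g(c) = C1 + C2*erfi(sqrt(6)*c/6)


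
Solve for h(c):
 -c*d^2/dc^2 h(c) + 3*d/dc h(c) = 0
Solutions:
 h(c) = C1 + C2*c^4


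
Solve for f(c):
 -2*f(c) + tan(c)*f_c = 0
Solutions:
 f(c) = C1*sin(c)^2


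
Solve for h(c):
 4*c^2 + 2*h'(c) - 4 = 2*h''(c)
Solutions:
 h(c) = C1 + C2*exp(c) - 2*c^3/3 - 2*c^2 - 2*c


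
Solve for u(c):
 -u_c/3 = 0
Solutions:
 u(c) = C1


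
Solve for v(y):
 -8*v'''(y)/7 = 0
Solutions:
 v(y) = C1 + C2*y + C3*y^2


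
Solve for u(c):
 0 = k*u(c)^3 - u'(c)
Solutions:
 u(c) = -sqrt(2)*sqrt(-1/(C1 + c*k))/2
 u(c) = sqrt(2)*sqrt(-1/(C1 + c*k))/2


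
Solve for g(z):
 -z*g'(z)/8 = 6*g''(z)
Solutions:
 g(z) = C1 + C2*erf(sqrt(6)*z/24)


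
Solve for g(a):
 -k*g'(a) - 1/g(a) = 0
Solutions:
 g(a) = -sqrt(C1 - 2*a/k)
 g(a) = sqrt(C1 - 2*a/k)


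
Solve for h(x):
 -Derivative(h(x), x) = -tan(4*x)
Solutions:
 h(x) = C1 - log(cos(4*x))/4


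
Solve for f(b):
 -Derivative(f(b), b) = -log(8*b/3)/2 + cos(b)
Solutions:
 f(b) = C1 + b*log(b)/2 - b*log(3) - b/2 + b*log(2) + b*log(6)/2 - sin(b)


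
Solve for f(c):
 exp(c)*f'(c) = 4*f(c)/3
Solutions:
 f(c) = C1*exp(-4*exp(-c)/3)


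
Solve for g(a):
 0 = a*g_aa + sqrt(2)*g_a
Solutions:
 g(a) = C1 + C2*a^(1 - sqrt(2))


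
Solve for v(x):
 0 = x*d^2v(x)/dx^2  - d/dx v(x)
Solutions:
 v(x) = C1 + C2*x^2


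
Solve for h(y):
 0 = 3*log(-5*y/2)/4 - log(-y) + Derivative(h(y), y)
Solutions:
 h(y) = C1 + y*log(-y)/4 + y*(-3*log(5) - 1 + 3*log(2))/4


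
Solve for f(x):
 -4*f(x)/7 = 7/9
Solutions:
 f(x) = -49/36


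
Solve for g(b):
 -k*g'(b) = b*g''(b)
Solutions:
 g(b) = C1 + b^(1 - re(k))*(C2*sin(log(b)*Abs(im(k))) + C3*cos(log(b)*im(k)))


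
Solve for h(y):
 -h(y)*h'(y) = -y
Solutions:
 h(y) = -sqrt(C1 + y^2)
 h(y) = sqrt(C1 + y^2)


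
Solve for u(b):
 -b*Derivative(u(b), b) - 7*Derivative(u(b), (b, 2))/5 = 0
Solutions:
 u(b) = C1 + C2*erf(sqrt(70)*b/14)


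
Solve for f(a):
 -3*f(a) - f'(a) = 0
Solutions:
 f(a) = C1*exp(-3*a)


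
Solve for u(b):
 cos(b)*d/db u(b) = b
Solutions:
 u(b) = C1 + Integral(b/cos(b), b)


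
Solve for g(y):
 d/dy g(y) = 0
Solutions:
 g(y) = C1


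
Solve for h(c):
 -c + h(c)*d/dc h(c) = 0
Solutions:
 h(c) = -sqrt(C1 + c^2)
 h(c) = sqrt(C1 + c^2)


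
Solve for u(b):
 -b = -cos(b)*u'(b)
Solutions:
 u(b) = C1 + Integral(b/cos(b), b)


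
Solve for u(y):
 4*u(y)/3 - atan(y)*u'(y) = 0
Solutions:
 u(y) = C1*exp(4*Integral(1/atan(y), y)/3)


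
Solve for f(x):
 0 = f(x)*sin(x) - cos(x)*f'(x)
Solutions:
 f(x) = C1/cos(x)


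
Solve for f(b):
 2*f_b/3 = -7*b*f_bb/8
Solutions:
 f(b) = C1 + C2*b^(5/21)


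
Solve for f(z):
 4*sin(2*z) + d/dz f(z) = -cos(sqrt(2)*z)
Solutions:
 f(z) = C1 - sqrt(2)*sin(sqrt(2)*z)/2 + 2*cos(2*z)


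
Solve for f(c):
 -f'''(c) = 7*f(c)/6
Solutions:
 f(c) = C3*exp(-6^(2/3)*7^(1/3)*c/6) + (C1*sin(2^(2/3)*3^(1/6)*7^(1/3)*c/4) + C2*cos(2^(2/3)*3^(1/6)*7^(1/3)*c/4))*exp(6^(2/3)*7^(1/3)*c/12)


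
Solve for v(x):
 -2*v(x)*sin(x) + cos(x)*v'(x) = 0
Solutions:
 v(x) = C1/cos(x)^2


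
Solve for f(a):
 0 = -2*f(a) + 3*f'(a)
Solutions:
 f(a) = C1*exp(2*a/3)


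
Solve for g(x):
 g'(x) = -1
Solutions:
 g(x) = C1 - x


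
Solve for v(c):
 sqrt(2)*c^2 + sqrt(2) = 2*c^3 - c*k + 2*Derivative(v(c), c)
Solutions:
 v(c) = C1 - c^4/4 + sqrt(2)*c^3/6 + c^2*k/4 + sqrt(2)*c/2


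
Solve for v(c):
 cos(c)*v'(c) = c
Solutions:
 v(c) = C1 + Integral(c/cos(c), c)


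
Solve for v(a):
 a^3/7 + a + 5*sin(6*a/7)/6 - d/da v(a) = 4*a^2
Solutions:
 v(a) = C1 + a^4/28 - 4*a^3/3 + a^2/2 - 35*cos(6*a/7)/36


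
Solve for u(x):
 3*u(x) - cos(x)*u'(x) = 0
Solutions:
 u(x) = C1*(sin(x) + 1)^(3/2)/(sin(x) - 1)^(3/2)


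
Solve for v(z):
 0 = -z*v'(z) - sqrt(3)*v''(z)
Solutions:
 v(z) = C1 + C2*erf(sqrt(2)*3^(3/4)*z/6)


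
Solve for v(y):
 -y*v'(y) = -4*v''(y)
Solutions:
 v(y) = C1 + C2*erfi(sqrt(2)*y/4)


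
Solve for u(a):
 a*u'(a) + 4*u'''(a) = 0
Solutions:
 u(a) = C1 + Integral(C2*airyai(-2^(1/3)*a/2) + C3*airybi(-2^(1/3)*a/2), a)


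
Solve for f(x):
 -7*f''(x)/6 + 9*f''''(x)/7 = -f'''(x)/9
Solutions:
 f(x) = C1 + C2*x + C3*exp(7*x*(-1 + sqrt(487))/162) + C4*exp(-7*x*(1 + sqrt(487))/162)


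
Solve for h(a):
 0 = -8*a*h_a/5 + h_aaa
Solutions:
 h(a) = C1 + Integral(C2*airyai(2*5^(2/3)*a/5) + C3*airybi(2*5^(2/3)*a/5), a)


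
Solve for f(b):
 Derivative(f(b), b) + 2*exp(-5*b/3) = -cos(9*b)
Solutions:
 f(b) = C1 - sin(9*b)/9 + 6*exp(-5*b/3)/5


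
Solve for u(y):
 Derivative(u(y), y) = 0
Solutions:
 u(y) = C1


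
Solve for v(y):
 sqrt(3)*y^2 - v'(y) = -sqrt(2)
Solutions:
 v(y) = C1 + sqrt(3)*y^3/3 + sqrt(2)*y


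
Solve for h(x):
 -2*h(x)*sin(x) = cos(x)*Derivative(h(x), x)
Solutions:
 h(x) = C1*cos(x)^2


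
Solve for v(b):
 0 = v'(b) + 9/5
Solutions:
 v(b) = C1 - 9*b/5


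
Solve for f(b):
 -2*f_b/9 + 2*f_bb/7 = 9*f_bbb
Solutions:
 f(b) = C1 + (C2*sin(sqrt(97)*b/63) + C3*cos(sqrt(97)*b/63))*exp(b/63)


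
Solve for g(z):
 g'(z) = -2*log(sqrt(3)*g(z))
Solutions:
 Integral(1/(2*log(_y) + log(3)), (_y, g(z))) = C1 - z


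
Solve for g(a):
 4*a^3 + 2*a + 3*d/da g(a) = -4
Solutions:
 g(a) = C1 - a^4/3 - a^2/3 - 4*a/3


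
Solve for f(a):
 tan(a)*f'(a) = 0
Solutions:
 f(a) = C1


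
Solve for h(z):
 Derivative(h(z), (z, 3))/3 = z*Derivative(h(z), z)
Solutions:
 h(z) = C1 + Integral(C2*airyai(3^(1/3)*z) + C3*airybi(3^(1/3)*z), z)


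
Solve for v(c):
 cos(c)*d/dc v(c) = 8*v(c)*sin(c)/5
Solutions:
 v(c) = C1/cos(c)^(8/5)


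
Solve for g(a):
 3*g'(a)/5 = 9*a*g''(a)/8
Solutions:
 g(a) = C1 + C2*a^(23/15)


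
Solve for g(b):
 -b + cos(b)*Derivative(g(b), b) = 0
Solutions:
 g(b) = C1 + Integral(b/cos(b), b)


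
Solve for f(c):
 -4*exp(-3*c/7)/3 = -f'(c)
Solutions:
 f(c) = C1 - 28*exp(-3*c/7)/9


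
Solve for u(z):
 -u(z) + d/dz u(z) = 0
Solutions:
 u(z) = C1*exp(z)


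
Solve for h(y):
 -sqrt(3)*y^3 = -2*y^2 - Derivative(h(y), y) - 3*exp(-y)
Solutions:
 h(y) = C1 + sqrt(3)*y^4/4 - 2*y^3/3 + 3*exp(-y)


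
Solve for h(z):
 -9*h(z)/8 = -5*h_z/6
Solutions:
 h(z) = C1*exp(27*z/20)


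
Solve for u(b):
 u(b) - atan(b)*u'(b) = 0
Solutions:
 u(b) = C1*exp(Integral(1/atan(b), b))


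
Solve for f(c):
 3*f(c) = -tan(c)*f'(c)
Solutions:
 f(c) = C1/sin(c)^3


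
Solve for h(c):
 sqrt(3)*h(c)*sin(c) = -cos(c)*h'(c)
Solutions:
 h(c) = C1*cos(c)^(sqrt(3))


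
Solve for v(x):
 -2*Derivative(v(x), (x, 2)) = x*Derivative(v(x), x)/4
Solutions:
 v(x) = C1 + C2*erf(x/4)


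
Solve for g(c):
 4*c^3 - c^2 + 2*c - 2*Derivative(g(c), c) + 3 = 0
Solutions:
 g(c) = C1 + c^4/2 - c^3/6 + c^2/2 + 3*c/2


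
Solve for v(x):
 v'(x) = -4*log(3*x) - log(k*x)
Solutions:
 v(x) = C1 + x*(-log(k) - 4*log(3) + 5) - 5*x*log(x)


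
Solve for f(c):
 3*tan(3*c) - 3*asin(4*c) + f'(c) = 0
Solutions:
 f(c) = C1 + 3*c*asin(4*c) + 3*sqrt(1 - 16*c^2)/4 + log(cos(3*c))


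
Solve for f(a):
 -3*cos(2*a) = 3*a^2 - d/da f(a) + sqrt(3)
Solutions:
 f(a) = C1 + a^3 + sqrt(3)*a + 3*sin(2*a)/2


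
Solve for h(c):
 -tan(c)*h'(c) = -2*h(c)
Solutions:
 h(c) = C1*sin(c)^2


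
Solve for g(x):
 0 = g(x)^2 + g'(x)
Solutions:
 g(x) = 1/(C1 + x)


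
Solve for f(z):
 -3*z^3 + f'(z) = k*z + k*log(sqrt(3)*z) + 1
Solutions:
 f(z) = C1 + k*z^2/2 + k*z*log(z) - k*z + k*z*log(3)/2 + 3*z^4/4 + z


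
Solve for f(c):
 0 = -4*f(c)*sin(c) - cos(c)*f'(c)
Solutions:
 f(c) = C1*cos(c)^4


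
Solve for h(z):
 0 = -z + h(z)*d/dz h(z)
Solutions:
 h(z) = -sqrt(C1 + z^2)
 h(z) = sqrt(C1 + z^2)


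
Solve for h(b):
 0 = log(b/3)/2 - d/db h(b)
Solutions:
 h(b) = C1 + b*log(b)/2 - b*log(3)/2 - b/2


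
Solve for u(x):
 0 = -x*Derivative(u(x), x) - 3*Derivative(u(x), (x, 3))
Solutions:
 u(x) = C1 + Integral(C2*airyai(-3^(2/3)*x/3) + C3*airybi(-3^(2/3)*x/3), x)


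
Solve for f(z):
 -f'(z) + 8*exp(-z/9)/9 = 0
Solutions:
 f(z) = C1 - 8*exp(-z/9)


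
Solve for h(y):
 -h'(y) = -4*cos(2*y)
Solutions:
 h(y) = C1 + 2*sin(2*y)


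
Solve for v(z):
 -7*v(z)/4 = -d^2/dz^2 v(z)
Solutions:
 v(z) = C1*exp(-sqrt(7)*z/2) + C2*exp(sqrt(7)*z/2)


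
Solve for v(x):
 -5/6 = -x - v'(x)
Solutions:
 v(x) = C1 - x^2/2 + 5*x/6


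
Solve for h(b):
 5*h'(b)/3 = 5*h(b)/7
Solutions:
 h(b) = C1*exp(3*b/7)


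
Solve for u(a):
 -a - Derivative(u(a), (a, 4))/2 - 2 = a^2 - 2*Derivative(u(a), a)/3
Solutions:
 u(a) = C1 + C4*exp(6^(2/3)*a/3) + a^3/2 + 3*a^2/4 + 3*a + (C2*sin(2^(2/3)*3^(1/6)*a/2) + C3*cos(2^(2/3)*3^(1/6)*a/2))*exp(-6^(2/3)*a/6)


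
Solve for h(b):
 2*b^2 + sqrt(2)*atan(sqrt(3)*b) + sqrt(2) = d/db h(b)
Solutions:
 h(b) = C1 + 2*b^3/3 + sqrt(2)*b + sqrt(2)*(b*atan(sqrt(3)*b) - sqrt(3)*log(3*b^2 + 1)/6)


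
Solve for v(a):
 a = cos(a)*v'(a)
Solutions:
 v(a) = C1 + Integral(a/cos(a), a)


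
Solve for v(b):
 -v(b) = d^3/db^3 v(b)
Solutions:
 v(b) = C3*exp(-b) + (C1*sin(sqrt(3)*b/2) + C2*cos(sqrt(3)*b/2))*exp(b/2)


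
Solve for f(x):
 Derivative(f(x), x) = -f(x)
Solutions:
 f(x) = C1*exp(-x)


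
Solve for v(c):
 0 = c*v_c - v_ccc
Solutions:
 v(c) = C1 + Integral(C2*airyai(c) + C3*airybi(c), c)


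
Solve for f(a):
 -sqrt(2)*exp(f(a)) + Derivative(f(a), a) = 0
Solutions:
 f(a) = log(-1/(C1 + sqrt(2)*a))


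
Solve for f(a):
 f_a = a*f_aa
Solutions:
 f(a) = C1 + C2*a^2


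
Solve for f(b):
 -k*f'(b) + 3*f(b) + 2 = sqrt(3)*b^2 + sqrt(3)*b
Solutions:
 f(b) = C1*exp(3*b/k) + sqrt(3)*b^2/3 + 2*sqrt(3)*b*k/9 + sqrt(3)*b/3 + 2*sqrt(3)*k^2/27 + sqrt(3)*k/9 - 2/3


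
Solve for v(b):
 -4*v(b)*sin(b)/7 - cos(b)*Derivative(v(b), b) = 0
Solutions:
 v(b) = C1*cos(b)^(4/7)


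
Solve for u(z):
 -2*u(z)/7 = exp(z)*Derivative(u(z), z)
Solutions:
 u(z) = C1*exp(2*exp(-z)/7)


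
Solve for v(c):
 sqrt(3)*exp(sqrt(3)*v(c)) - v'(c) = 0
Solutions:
 v(c) = sqrt(3)*(2*log(-1/(C1 + sqrt(3)*c)) - log(3))/6


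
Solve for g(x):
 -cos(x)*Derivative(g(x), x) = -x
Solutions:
 g(x) = C1 + Integral(x/cos(x), x)


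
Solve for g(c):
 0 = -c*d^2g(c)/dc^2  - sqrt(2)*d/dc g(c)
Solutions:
 g(c) = C1 + C2*c^(1 - sqrt(2))


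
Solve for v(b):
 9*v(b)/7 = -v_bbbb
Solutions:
 v(b) = (C1*sin(sqrt(6)*7^(3/4)*b/14) + C2*cos(sqrt(6)*7^(3/4)*b/14))*exp(-sqrt(6)*7^(3/4)*b/14) + (C3*sin(sqrt(6)*7^(3/4)*b/14) + C4*cos(sqrt(6)*7^(3/4)*b/14))*exp(sqrt(6)*7^(3/4)*b/14)


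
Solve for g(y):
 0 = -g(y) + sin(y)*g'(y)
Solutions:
 g(y) = C1*sqrt(cos(y) - 1)/sqrt(cos(y) + 1)


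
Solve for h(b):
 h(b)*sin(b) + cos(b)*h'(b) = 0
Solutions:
 h(b) = C1*cos(b)


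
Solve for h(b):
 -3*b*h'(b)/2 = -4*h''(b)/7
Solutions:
 h(b) = C1 + C2*erfi(sqrt(21)*b/4)


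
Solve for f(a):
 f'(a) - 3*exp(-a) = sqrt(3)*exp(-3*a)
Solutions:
 f(a) = C1 - 3*exp(-a) - sqrt(3)*exp(-3*a)/3


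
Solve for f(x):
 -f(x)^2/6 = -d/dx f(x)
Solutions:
 f(x) = -6/(C1 + x)


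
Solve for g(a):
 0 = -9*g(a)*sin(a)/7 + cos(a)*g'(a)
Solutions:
 g(a) = C1/cos(a)^(9/7)


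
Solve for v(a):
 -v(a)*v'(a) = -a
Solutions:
 v(a) = -sqrt(C1 + a^2)
 v(a) = sqrt(C1 + a^2)


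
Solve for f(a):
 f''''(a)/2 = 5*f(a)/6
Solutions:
 f(a) = C1*exp(-3^(3/4)*5^(1/4)*a/3) + C2*exp(3^(3/4)*5^(1/4)*a/3) + C3*sin(3^(3/4)*5^(1/4)*a/3) + C4*cos(3^(3/4)*5^(1/4)*a/3)


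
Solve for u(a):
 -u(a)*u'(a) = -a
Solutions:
 u(a) = -sqrt(C1 + a^2)
 u(a) = sqrt(C1 + a^2)


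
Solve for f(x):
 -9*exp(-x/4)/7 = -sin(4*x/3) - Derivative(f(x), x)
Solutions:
 f(x) = C1 + 3*cos(4*x/3)/4 - 36*exp(-x/4)/7


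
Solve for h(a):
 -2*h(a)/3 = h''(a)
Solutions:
 h(a) = C1*sin(sqrt(6)*a/3) + C2*cos(sqrt(6)*a/3)


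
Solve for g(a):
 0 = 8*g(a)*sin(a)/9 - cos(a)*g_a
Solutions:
 g(a) = C1/cos(a)^(8/9)


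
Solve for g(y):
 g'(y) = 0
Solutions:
 g(y) = C1


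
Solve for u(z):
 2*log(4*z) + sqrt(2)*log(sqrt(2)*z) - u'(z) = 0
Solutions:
 u(z) = C1 + sqrt(2)*z*log(z) + 2*z*log(z) - 2*z - sqrt(2)*z + z*log(2^(sqrt(2)/2 + 4))


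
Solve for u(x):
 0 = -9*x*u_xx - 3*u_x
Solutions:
 u(x) = C1 + C2*x^(2/3)


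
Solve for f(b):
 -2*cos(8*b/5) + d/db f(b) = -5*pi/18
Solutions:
 f(b) = C1 - 5*pi*b/18 + 5*sin(8*b/5)/4


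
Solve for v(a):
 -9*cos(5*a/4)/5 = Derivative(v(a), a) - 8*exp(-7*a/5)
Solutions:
 v(a) = C1 - 36*sin(5*a/4)/25 - 40*exp(-7*a/5)/7


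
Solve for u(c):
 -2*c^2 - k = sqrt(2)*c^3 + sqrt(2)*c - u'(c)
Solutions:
 u(c) = C1 + sqrt(2)*c^4/4 + 2*c^3/3 + sqrt(2)*c^2/2 + c*k


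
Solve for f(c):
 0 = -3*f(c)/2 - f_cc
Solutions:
 f(c) = C1*sin(sqrt(6)*c/2) + C2*cos(sqrt(6)*c/2)


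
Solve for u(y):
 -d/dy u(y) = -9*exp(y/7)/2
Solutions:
 u(y) = C1 + 63*exp(y/7)/2


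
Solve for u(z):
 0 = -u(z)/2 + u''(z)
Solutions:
 u(z) = C1*exp(-sqrt(2)*z/2) + C2*exp(sqrt(2)*z/2)


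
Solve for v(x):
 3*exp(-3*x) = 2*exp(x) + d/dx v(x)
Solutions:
 v(x) = C1 - 2*exp(x) - exp(-3*x)


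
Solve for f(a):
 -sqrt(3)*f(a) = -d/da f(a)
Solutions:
 f(a) = C1*exp(sqrt(3)*a)


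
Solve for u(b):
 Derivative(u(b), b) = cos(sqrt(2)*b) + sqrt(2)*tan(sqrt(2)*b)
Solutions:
 u(b) = C1 - log(cos(sqrt(2)*b)) + sqrt(2)*sin(sqrt(2)*b)/2


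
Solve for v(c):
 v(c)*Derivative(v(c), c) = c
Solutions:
 v(c) = -sqrt(C1 + c^2)
 v(c) = sqrt(C1 + c^2)


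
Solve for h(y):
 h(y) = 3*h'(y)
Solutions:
 h(y) = C1*exp(y/3)


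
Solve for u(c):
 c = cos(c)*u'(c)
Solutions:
 u(c) = C1 + Integral(c/cos(c), c)


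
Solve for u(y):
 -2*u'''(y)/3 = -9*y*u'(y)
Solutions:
 u(y) = C1 + Integral(C2*airyai(3*2^(2/3)*y/2) + C3*airybi(3*2^(2/3)*y/2), y)


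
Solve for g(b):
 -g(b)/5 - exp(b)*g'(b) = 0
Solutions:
 g(b) = C1*exp(exp(-b)/5)


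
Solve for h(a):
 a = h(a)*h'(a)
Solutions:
 h(a) = -sqrt(C1 + a^2)
 h(a) = sqrt(C1 + a^2)


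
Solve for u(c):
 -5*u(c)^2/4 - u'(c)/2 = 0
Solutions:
 u(c) = 2/(C1 + 5*c)


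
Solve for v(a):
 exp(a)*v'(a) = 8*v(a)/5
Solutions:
 v(a) = C1*exp(-8*exp(-a)/5)


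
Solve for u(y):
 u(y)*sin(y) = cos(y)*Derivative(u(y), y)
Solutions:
 u(y) = C1/cos(y)


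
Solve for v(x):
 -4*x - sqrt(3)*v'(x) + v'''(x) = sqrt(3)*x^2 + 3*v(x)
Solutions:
 v(x) = C1*exp(-x*(2*2^(1/3)*3^(5/6)/(sqrt(81 - 4*sqrt(3)) + 9)^(1/3) + 6^(2/3)*(sqrt(81 - 4*sqrt(3)) + 9)^(1/3))/12)*sin(x*(-2^(2/3)*3^(1/6)*(sqrt(81 - 4*sqrt(3)) + 9)^(1/3) + 2*6^(1/3)/(sqrt(81 - 4*sqrt(3)) + 9)^(1/3))/4) + C2*exp(-x*(2*2^(1/3)*3^(5/6)/(sqrt(81 - 4*sqrt(3)) + 9)^(1/3) + 6^(2/3)*(sqrt(81 - 4*sqrt(3)) + 9)^(1/3))/12)*cos(x*(-2^(2/3)*3^(1/6)*(sqrt(81 - 4*sqrt(3)) + 9)^(1/3) + 2*6^(1/3)/(sqrt(81 - 4*sqrt(3)) + 9)^(1/3))/4) + C3*exp(x*(2*2^(1/3)*3^(5/6)/(sqrt(81 - 4*sqrt(3)) + 9)^(1/3) + 6^(2/3)*(sqrt(81 - 4*sqrt(3)) + 9)^(1/3))/6) - sqrt(3)*x^2/3 - 2*x/3 + 2*sqrt(3)/9


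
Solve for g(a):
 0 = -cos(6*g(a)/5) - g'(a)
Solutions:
 a - 5*log(sin(6*g(a)/5) - 1)/12 + 5*log(sin(6*g(a)/5) + 1)/12 = C1


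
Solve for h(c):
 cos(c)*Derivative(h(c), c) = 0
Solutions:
 h(c) = C1


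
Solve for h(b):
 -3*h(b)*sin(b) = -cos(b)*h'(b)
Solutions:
 h(b) = C1/cos(b)^3


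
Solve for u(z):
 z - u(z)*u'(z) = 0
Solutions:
 u(z) = -sqrt(C1 + z^2)
 u(z) = sqrt(C1 + z^2)


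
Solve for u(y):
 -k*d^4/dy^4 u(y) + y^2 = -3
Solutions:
 u(y) = C1 + C2*y + C3*y^2 + C4*y^3 + y^6/(360*k) + y^4/(8*k)


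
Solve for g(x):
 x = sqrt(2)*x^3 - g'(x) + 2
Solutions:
 g(x) = C1 + sqrt(2)*x^4/4 - x^2/2 + 2*x


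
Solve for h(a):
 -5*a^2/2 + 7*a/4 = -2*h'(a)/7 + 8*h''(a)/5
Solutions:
 h(a) = C1 + C2*exp(5*a/28) + 35*a^3/12 + 735*a^2/16 + 1029*a/2


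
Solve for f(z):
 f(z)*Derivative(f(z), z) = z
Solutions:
 f(z) = -sqrt(C1 + z^2)
 f(z) = sqrt(C1 + z^2)


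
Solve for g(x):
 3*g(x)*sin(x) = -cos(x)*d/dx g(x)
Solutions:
 g(x) = C1*cos(x)^3


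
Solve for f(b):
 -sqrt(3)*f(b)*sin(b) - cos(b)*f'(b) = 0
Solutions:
 f(b) = C1*cos(b)^(sqrt(3))


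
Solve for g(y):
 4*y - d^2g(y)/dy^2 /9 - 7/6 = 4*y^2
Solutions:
 g(y) = C1 + C2*y - 3*y^4 + 6*y^3 - 21*y^2/4


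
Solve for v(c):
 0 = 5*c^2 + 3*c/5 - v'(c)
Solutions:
 v(c) = C1 + 5*c^3/3 + 3*c^2/10


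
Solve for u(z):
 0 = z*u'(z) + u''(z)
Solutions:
 u(z) = C1 + C2*erf(sqrt(2)*z/2)


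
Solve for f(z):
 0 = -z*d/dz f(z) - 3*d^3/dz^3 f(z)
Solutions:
 f(z) = C1 + Integral(C2*airyai(-3^(2/3)*z/3) + C3*airybi(-3^(2/3)*z/3), z)


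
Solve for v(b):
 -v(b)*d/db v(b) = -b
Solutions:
 v(b) = -sqrt(C1 + b^2)
 v(b) = sqrt(C1 + b^2)


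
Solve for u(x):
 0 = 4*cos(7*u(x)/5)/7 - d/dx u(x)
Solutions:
 -4*x/7 - 5*log(sin(7*u(x)/5) - 1)/14 + 5*log(sin(7*u(x)/5) + 1)/14 = C1


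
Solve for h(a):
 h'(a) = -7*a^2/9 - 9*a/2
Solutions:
 h(a) = C1 - 7*a^3/27 - 9*a^2/4


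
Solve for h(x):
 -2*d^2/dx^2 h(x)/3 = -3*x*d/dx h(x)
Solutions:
 h(x) = C1 + C2*erfi(3*x/2)


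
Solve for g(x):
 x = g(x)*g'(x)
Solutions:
 g(x) = -sqrt(C1 + x^2)
 g(x) = sqrt(C1 + x^2)
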